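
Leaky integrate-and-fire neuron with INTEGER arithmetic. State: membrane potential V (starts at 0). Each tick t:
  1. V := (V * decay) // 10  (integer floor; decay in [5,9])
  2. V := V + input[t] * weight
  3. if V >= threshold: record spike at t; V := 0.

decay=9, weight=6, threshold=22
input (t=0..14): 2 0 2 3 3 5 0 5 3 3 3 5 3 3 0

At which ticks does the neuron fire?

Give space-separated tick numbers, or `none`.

Answer: 3 5 7 9 11 13

Derivation:
t=0: input=2 -> V=12
t=1: input=0 -> V=10
t=2: input=2 -> V=21
t=3: input=3 -> V=0 FIRE
t=4: input=3 -> V=18
t=5: input=5 -> V=0 FIRE
t=6: input=0 -> V=0
t=7: input=5 -> V=0 FIRE
t=8: input=3 -> V=18
t=9: input=3 -> V=0 FIRE
t=10: input=3 -> V=18
t=11: input=5 -> V=0 FIRE
t=12: input=3 -> V=18
t=13: input=3 -> V=0 FIRE
t=14: input=0 -> V=0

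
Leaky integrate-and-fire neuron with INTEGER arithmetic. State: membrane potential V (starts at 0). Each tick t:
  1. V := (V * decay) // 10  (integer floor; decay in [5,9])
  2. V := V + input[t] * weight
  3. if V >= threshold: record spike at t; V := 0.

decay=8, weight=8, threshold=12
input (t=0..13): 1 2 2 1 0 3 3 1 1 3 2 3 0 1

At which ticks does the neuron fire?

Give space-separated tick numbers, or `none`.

Answer: 1 2 5 6 8 9 10 11

Derivation:
t=0: input=1 -> V=8
t=1: input=2 -> V=0 FIRE
t=2: input=2 -> V=0 FIRE
t=3: input=1 -> V=8
t=4: input=0 -> V=6
t=5: input=3 -> V=0 FIRE
t=6: input=3 -> V=0 FIRE
t=7: input=1 -> V=8
t=8: input=1 -> V=0 FIRE
t=9: input=3 -> V=0 FIRE
t=10: input=2 -> V=0 FIRE
t=11: input=3 -> V=0 FIRE
t=12: input=0 -> V=0
t=13: input=1 -> V=8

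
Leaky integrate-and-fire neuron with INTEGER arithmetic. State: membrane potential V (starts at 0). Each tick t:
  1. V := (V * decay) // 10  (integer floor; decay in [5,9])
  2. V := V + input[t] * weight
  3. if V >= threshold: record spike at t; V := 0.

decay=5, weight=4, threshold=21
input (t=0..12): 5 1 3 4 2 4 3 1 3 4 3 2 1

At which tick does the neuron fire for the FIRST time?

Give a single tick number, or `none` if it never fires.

t=0: input=5 -> V=20
t=1: input=1 -> V=14
t=2: input=3 -> V=19
t=3: input=4 -> V=0 FIRE
t=4: input=2 -> V=8
t=5: input=4 -> V=20
t=6: input=3 -> V=0 FIRE
t=7: input=1 -> V=4
t=8: input=3 -> V=14
t=9: input=4 -> V=0 FIRE
t=10: input=3 -> V=12
t=11: input=2 -> V=14
t=12: input=1 -> V=11

Answer: 3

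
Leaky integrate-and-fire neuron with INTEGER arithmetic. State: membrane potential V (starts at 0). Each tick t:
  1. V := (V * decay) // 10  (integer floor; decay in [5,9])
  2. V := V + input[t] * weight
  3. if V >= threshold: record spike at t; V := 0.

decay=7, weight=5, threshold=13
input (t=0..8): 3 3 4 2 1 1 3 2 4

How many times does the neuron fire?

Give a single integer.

Answer: 6

Derivation:
t=0: input=3 -> V=0 FIRE
t=1: input=3 -> V=0 FIRE
t=2: input=4 -> V=0 FIRE
t=3: input=2 -> V=10
t=4: input=1 -> V=12
t=5: input=1 -> V=0 FIRE
t=6: input=3 -> V=0 FIRE
t=7: input=2 -> V=10
t=8: input=4 -> V=0 FIRE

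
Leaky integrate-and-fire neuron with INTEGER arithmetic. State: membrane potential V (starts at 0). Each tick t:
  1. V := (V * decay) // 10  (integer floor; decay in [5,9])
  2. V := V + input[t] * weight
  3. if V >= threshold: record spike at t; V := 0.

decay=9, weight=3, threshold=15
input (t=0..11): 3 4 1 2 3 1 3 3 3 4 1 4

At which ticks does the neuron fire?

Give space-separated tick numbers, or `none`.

Answer: 1 4 7 9

Derivation:
t=0: input=3 -> V=9
t=1: input=4 -> V=0 FIRE
t=2: input=1 -> V=3
t=3: input=2 -> V=8
t=4: input=3 -> V=0 FIRE
t=5: input=1 -> V=3
t=6: input=3 -> V=11
t=7: input=3 -> V=0 FIRE
t=8: input=3 -> V=9
t=9: input=4 -> V=0 FIRE
t=10: input=1 -> V=3
t=11: input=4 -> V=14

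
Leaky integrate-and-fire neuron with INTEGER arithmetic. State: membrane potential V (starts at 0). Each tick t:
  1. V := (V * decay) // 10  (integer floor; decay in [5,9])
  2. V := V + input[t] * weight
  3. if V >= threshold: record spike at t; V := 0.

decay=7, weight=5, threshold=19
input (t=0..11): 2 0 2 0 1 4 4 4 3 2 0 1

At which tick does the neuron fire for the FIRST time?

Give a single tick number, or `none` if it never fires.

Answer: 5

Derivation:
t=0: input=2 -> V=10
t=1: input=0 -> V=7
t=2: input=2 -> V=14
t=3: input=0 -> V=9
t=4: input=1 -> V=11
t=5: input=4 -> V=0 FIRE
t=6: input=4 -> V=0 FIRE
t=7: input=4 -> V=0 FIRE
t=8: input=3 -> V=15
t=9: input=2 -> V=0 FIRE
t=10: input=0 -> V=0
t=11: input=1 -> V=5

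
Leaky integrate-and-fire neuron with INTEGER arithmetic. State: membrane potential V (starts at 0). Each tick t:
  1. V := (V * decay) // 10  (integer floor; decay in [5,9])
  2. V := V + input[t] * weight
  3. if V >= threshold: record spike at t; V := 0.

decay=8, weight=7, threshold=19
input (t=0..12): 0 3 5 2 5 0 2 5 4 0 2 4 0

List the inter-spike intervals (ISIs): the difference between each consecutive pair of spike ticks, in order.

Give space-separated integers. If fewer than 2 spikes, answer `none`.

t=0: input=0 -> V=0
t=1: input=3 -> V=0 FIRE
t=2: input=5 -> V=0 FIRE
t=3: input=2 -> V=14
t=4: input=5 -> V=0 FIRE
t=5: input=0 -> V=0
t=6: input=2 -> V=14
t=7: input=5 -> V=0 FIRE
t=8: input=4 -> V=0 FIRE
t=9: input=0 -> V=0
t=10: input=2 -> V=14
t=11: input=4 -> V=0 FIRE
t=12: input=0 -> V=0

Answer: 1 2 3 1 3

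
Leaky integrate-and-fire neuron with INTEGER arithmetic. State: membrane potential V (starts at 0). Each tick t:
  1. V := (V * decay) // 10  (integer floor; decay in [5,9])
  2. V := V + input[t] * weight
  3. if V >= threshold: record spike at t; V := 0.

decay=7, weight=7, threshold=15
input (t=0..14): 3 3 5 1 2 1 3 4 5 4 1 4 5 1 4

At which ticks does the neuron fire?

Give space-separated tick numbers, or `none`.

Answer: 0 1 2 4 6 7 8 9 11 12 14

Derivation:
t=0: input=3 -> V=0 FIRE
t=1: input=3 -> V=0 FIRE
t=2: input=5 -> V=0 FIRE
t=3: input=1 -> V=7
t=4: input=2 -> V=0 FIRE
t=5: input=1 -> V=7
t=6: input=3 -> V=0 FIRE
t=7: input=4 -> V=0 FIRE
t=8: input=5 -> V=0 FIRE
t=9: input=4 -> V=0 FIRE
t=10: input=1 -> V=7
t=11: input=4 -> V=0 FIRE
t=12: input=5 -> V=0 FIRE
t=13: input=1 -> V=7
t=14: input=4 -> V=0 FIRE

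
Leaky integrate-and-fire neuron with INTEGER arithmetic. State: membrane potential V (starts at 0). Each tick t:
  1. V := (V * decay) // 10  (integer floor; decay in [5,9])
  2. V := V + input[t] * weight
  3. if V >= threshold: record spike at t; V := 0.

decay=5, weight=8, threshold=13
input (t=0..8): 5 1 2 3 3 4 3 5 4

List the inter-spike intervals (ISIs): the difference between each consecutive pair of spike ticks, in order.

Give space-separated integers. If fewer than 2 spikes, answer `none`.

t=0: input=5 -> V=0 FIRE
t=1: input=1 -> V=8
t=2: input=2 -> V=0 FIRE
t=3: input=3 -> V=0 FIRE
t=4: input=3 -> V=0 FIRE
t=5: input=4 -> V=0 FIRE
t=6: input=3 -> V=0 FIRE
t=7: input=5 -> V=0 FIRE
t=8: input=4 -> V=0 FIRE

Answer: 2 1 1 1 1 1 1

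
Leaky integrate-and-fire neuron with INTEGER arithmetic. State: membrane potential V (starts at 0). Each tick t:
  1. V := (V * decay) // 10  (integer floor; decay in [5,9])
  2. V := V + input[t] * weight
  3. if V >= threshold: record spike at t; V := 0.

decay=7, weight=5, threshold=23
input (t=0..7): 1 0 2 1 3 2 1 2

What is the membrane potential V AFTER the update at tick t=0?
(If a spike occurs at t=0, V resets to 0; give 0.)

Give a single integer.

Answer: 5

Derivation:
t=0: input=1 -> V=5
t=1: input=0 -> V=3
t=2: input=2 -> V=12
t=3: input=1 -> V=13
t=4: input=3 -> V=0 FIRE
t=5: input=2 -> V=10
t=6: input=1 -> V=12
t=7: input=2 -> V=18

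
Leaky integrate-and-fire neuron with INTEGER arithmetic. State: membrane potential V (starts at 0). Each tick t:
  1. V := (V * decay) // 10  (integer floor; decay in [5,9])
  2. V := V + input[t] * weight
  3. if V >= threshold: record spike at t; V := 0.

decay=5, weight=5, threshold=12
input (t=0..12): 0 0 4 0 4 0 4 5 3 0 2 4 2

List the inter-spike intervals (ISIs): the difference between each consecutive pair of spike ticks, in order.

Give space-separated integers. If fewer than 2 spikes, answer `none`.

t=0: input=0 -> V=0
t=1: input=0 -> V=0
t=2: input=4 -> V=0 FIRE
t=3: input=0 -> V=0
t=4: input=4 -> V=0 FIRE
t=5: input=0 -> V=0
t=6: input=4 -> V=0 FIRE
t=7: input=5 -> V=0 FIRE
t=8: input=3 -> V=0 FIRE
t=9: input=0 -> V=0
t=10: input=2 -> V=10
t=11: input=4 -> V=0 FIRE
t=12: input=2 -> V=10

Answer: 2 2 1 1 3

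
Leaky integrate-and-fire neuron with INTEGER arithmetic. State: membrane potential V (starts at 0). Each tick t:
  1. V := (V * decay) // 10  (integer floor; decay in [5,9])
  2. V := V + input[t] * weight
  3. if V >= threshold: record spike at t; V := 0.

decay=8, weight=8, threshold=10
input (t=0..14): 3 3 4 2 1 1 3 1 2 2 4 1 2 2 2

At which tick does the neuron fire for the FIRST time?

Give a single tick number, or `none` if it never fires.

t=0: input=3 -> V=0 FIRE
t=1: input=3 -> V=0 FIRE
t=2: input=4 -> V=0 FIRE
t=3: input=2 -> V=0 FIRE
t=4: input=1 -> V=8
t=5: input=1 -> V=0 FIRE
t=6: input=3 -> V=0 FIRE
t=7: input=1 -> V=8
t=8: input=2 -> V=0 FIRE
t=9: input=2 -> V=0 FIRE
t=10: input=4 -> V=0 FIRE
t=11: input=1 -> V=8
t=12: input=2 -> V=0 FIRE
t=13: input=2 -> V=0 FIRE
t=14: input=2 -> V=0 FIRE

Answer: 0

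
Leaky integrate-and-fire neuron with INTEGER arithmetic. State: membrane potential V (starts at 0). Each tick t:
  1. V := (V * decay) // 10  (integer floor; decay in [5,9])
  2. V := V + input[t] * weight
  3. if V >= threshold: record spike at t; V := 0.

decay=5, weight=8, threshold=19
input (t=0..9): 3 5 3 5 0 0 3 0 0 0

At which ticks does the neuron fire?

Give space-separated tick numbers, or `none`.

t=0: input=3 -> V=0 FIRE
t=1: input=5 -> V=0 FIRE
t=2: input=3 -> V=0 FIRE
t=3: input=5 -> V=0 FIRE
t=4: input=0 -> V=0
t=5: input=0 -> V=0
t=6: input=3 -> V=0 FIRE
t=7: input=0 -> V=0
t=8: input=0 -> V=0
t=9: input=0 -> V=0

Answer: 0 1 2 3 6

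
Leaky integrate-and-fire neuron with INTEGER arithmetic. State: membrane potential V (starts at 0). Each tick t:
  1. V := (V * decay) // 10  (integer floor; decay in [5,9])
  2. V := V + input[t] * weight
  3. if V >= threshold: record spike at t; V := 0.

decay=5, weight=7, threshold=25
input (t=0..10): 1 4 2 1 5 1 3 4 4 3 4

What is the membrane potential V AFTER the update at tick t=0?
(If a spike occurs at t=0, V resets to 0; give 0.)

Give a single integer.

t=0: input=1 -> V=7
t=1: input=4 -> V=0 FIRE
t=2: input=2 -> V=14
t=3: input=1 -> V=14
t=4: input=5 -> V=0 FIRE
t=5: input=1 -> V=7
t=6: input=3 -> V=24
t=7: input=4 -> V=0 FIRE
t=8: input=4 -> V=0 FIRE
t=9: input=3 -> V=21
t=10: input=4 -> V=0 FIRE

Answer: 7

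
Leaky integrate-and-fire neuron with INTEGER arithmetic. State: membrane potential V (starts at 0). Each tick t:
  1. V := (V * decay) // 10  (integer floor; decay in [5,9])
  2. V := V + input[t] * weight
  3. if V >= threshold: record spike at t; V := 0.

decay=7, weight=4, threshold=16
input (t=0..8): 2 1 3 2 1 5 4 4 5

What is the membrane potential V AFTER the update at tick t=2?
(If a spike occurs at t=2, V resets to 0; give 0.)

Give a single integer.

Answer: 0

Derivation:
t=0: input=2 -> V=8
t=1: input=1 -> V=9
t=2: input=3 -> V=0 FIRE
t=3: input=2 -> V=8
t=4: input=1 -> V=9
t=5: input=5 -> V=0 FIRE
t=6: input=4 -> V=0 FIRE
t=7: input=4 -> V=0 FIRE
t=8: input=5 -> V=0 FIRE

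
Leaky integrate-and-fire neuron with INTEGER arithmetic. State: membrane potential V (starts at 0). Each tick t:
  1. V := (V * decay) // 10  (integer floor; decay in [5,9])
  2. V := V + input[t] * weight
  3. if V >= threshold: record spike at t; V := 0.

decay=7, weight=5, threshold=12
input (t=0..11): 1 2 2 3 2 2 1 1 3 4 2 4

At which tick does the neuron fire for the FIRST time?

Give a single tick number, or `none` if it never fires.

t=0: input=1 -> V=5
t=1: input=2 -> V=0 FIRE
t=2: input=2 -> V=10
t=3: input=3 -> V=0 FIRE
t=4: input=2 -> V=10
t=5: input=2 -> V=0 FIRE
t=6: input=1 -> V=5
t=7: input=1 -> V=8
t=8: input=3 -> V=0 FIRE
t=9: input=4 -> V=0 FIRE
t=10: input=2 -> V=10
t=11: input=4 -> V=0 FIRE

Answer: 1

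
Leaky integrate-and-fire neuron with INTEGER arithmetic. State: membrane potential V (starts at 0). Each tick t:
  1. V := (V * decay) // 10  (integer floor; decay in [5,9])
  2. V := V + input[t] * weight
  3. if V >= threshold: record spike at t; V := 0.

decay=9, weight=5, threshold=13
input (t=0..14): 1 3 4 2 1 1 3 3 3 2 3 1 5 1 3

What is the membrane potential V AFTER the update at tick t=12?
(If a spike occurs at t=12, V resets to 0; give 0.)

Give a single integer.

t=0: input=1 -> V=5
t=1: input=3 -> V=0 FIRE
t=2: input=4 -> V=0 FIRE
t=3: input=2 -> V=10
t=4: input=1 -> V=0 FIRE
t=5: input=1 -> V=5
t=6: input=3 -> V=0 FIRE
t=7: input=3 -> V=0 FIRE
t=8: input=3 -> V=0 FIRE
t=9: input=2 -> V=10
t=10: input=3 -> V=0 FIRE
t=11: input=1 -> V=5
t=12: input=5 -> V=0 FIRE
t=13: input=1 -> V=5
t=14: input=3 -> V=0 FIRE

Answer: 0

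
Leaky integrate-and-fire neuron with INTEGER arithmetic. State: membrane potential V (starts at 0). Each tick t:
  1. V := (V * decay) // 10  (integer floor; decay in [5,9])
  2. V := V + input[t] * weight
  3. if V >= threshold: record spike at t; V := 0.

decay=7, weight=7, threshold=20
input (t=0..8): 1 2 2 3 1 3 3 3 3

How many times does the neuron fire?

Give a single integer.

t=0: input=1 -> V=7
t=1: input=2 -> V=18
t=2: input=2 -> V=0 FIRE
t=3: input=3 -> V=0 FIRE
t=4: input=1 -> V=7
t=5: input=3 -> V=0 FIRE
t=6: input=3 -> V=0 FIRE
t=7: input=3 -> V=0 FIRE
t=8: input=3 -> V=0 FIRE

Answer: 6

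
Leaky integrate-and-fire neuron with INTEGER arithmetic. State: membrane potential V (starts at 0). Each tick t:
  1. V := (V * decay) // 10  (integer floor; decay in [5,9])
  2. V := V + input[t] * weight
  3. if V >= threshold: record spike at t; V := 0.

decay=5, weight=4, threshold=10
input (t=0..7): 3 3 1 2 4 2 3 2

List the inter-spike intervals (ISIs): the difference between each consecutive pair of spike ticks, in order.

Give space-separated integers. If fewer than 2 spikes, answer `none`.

t=0: input=3 -> V=0 FIRE
t=1: input=3 -> V=0 FIRE
t=2: input=1 -> V=4
t=3: input=2 -> V=0 FIRE
t=4: input=4 -> V=0 FIRE
t=5: input=2 -> V=8
t=6: input=3 -> V=0 FIRE
t=7: input=2 -> V=8

Answer: 1 2 1 2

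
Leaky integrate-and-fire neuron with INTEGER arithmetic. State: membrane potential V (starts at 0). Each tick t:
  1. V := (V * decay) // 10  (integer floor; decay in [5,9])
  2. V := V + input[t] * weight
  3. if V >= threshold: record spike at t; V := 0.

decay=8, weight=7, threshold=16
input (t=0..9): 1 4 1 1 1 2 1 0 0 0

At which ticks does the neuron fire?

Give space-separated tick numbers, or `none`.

Answer: 1 4 6

Derivation:
t=0: input=1 -> V=7
t=1: input=4 -> V=0 FIRE
t=2: input=1 -> V=7
t=3: input=1 -> V=12
t=4: input=1 -> V=0 FIRE
t=5: input=2 -> V=14
t=6: input=1 -> V=0 FIRE
t=7: input=0 -> V=0
t=8: input=0 -> V=0
t=9: input=0 -> V=0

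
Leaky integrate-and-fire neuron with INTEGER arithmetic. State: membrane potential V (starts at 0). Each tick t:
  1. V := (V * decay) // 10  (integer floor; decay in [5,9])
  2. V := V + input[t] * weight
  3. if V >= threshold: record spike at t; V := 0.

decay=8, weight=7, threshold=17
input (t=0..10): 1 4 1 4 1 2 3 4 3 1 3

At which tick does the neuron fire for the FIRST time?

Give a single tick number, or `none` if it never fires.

t=0: input=1 -> V=7
t=1: input=4 -> V=0 FIRE
t=2: input=1 -> V=7
t=3: input=4 -> V=0 FIRE
t=4: input=1 -> V=7
t=5: input=2 -> V=0 FIRE
t=6: input=3 -> V=0 FIRE
t=7: input=4 -> V=0 FIRE
t=8: input=3 -> V=0 FIRE
t=9: input=1 -> V=7
t=10: input=3 -> V=0 FIRE

Answer: 1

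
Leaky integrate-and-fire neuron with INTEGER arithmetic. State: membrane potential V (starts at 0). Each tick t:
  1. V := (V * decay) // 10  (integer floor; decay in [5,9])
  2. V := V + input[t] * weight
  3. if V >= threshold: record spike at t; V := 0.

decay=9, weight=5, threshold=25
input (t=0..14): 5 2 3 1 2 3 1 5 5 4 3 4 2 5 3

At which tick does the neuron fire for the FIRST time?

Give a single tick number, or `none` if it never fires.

Answer: 0

Derivation:
t=0: input=5 -> V=0 FIRE
t=1: input=2 -> V=10
t=2: input=3 -> V=24
t=3: input=1 -> V=0 FIRE
t=4: input=2 -> V=10
t=5: input=3 -> V=24
t=6: input=1 -> V=0 FIRE
t=7: input=5 -> V=0 FIRE
t=8: input=5 -> V=0 FIRE
t=9: input=4 -> V=20
t=10: input=3 -> V=0 FIRE
t=11: input=4 -> V=20
t=12: input=2 -> V=0 FIRE
t=13: input=5 -> V=0 FIRE
t=14: input=3 -> V=15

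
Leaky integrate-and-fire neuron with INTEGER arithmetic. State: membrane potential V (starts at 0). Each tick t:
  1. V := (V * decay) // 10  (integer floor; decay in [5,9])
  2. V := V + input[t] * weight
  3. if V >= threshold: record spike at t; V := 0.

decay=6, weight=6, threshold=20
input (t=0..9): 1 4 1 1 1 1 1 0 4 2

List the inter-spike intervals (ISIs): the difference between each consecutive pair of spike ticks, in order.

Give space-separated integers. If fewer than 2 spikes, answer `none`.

Answer: 7

Derivation:
t=0: input=1 -> V=6
t=1: input=4 -> V=0 FIRE
t=2: input=1 -> V=6
t=3: input=1 -> V=9
t=4: input=1 -> V=11
t=5: input=1 -> V=12
t=6: input=1 -> V=13
t=7: input=0 -> V=7
t=8: input=4 -> V=0 FIRE
t=9: input=2 -> V=12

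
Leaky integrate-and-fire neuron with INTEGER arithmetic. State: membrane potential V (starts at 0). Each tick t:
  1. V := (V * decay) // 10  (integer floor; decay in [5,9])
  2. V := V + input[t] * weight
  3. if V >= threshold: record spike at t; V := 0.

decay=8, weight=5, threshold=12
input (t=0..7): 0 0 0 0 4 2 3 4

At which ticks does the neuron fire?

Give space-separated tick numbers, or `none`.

Answer: 4 6 7

Derivation:
t=0: input=0 -> V=0
t=1: input=0 -> V=0
t=2: input=0 -> V=0
t=3: input=0 -> V=0
t=4: input=4 -> V=0 FIRE
t=5: input=2 -> V=10
t=6: input=3 -> V=0 FIRE
t=7: input=4 -> V=0 FIRE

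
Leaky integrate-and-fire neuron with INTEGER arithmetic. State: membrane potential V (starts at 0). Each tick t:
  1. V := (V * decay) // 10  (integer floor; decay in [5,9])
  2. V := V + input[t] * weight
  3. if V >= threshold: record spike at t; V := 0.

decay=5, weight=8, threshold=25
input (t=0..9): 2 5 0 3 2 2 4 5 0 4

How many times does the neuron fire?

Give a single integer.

t=0: input=2 -> V=16
t=1: input=5 -> V=0 FIRE
t=2: input=0 -> V=0
t=3: input=3 -> V=24
t=4: input=2 -> V=0 FIRE
t=5: input=2 -> V=16
t=6: input=4 -> V=0 FIRE
t=7: input=5 -> V=0 FIRE
t=8: input=0 -> V=0
t=9: input=4 -> V=0 FIRE

Answer: 5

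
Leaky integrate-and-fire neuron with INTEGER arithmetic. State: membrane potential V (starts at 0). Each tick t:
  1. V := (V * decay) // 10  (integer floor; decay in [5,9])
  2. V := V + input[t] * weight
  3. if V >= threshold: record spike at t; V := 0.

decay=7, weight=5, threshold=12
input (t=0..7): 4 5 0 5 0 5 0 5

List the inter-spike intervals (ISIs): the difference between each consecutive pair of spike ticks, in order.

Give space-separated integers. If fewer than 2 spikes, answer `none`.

t=0: input=4 -> V=0 FIRE
t=1: input=5 -> V=0 FIRE
t=2: input=0 -> V=0
t=3: input=5 -> V=0 FIRE
t=4: input=0 -> V=0
t=5: input=5 -> V=0 FIRE
t=6: input=0 -> V=0
t=7: input=5 -> V=0 FIRE

Answer: 1 2 2 2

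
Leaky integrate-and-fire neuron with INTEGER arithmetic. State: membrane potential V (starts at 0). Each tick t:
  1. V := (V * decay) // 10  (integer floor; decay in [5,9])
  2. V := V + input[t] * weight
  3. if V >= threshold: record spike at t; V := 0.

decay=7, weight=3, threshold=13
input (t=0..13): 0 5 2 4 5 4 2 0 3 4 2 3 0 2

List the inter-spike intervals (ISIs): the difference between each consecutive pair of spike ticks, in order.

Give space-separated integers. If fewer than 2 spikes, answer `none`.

Answer: 2 1 2 3 2

Derivation:
t=0: input=0 -> V=0
t=1: input=5 -> V=0 FIRE
t=2: input=2 -> V=6
t=3: input=4 -> V=0 FIRE
t=4: input=5 -> V=0 FIRE
t=5: input=4 -> V=12
t=6: input=2 -> V=0 FIRE
t=7: input=0 -> V=0
t=8: input=3 -> V=9
t=9: input=4 -> V=0 FIRE
t=10: input=2 -> V=6
t=11: input=3 -> V=0 FIRE
t=12: input=0 -> V=0
t=13: input=2 -> V=6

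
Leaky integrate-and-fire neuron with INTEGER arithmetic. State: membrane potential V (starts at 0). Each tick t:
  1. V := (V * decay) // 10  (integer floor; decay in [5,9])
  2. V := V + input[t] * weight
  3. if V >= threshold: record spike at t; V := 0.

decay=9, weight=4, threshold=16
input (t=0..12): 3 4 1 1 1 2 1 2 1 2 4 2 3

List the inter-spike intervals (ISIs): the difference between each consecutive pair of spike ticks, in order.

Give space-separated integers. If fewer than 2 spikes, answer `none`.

t=0: input=3 -> V=12
t=1: input=4 -> V=0 FIRE
t=2: input=1 -> V=4
t=3: input=1 -> V=7
t=4: input=1 -> V=10
t=5: input=2 -> V=0 FIRE
t=6: input=1 -> V=4
t=7: input=2 -> V=11
t=8: input=1 -> V=13
t=9: input=2 -> V=0 FIRE
t=10: input=4 -> V=0 FIRE
t=11: input=2 -> V=8
t=12: input=3 -> V=0 FIRE

Answer: 4 4 1 2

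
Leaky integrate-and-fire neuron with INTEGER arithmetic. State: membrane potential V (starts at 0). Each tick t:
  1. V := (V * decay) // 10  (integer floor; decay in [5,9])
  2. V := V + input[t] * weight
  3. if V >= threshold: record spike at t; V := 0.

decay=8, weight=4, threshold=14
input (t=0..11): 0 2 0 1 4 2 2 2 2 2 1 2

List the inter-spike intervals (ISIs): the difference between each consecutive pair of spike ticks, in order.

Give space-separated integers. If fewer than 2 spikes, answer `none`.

t=0: input=0 -> V=0
t=1: input=2 -> V=8
t=2: input=0 -> V=6
t=3: input=1 -> V=8
t=4: input=4 -> V=0 FIRE
t=5: input=2 -> V=8
t=6: input=2 -> V=0 FIRE
t=7: input=2 -> V=8
t=8: input=2 -> V=0 FIRE
t=9: input=2 -> V=8
t=10: input=1 -> V=10
t=11: input=2 -> V=0 FIRE

Answer: 2 2 3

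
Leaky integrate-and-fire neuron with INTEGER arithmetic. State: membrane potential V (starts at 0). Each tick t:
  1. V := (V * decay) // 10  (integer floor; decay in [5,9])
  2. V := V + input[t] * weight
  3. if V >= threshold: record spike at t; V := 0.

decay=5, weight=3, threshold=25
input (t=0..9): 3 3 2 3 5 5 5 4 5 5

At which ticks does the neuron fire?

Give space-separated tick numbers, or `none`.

Answer: 5 9

Derivation:
t=0: input=3 -> V=9
t=1: input=3 -> V=13
t=2: input=2 -> V=12
t=3: input=3 -> V=15
t=4: input=5 -> V=22
t=5: input=5 -> V=0 FIRE
t=6: input=5 -> V=15
t=7: input=4 -> V=19
t=8: input=5 -> V=24
t=9: input=5 -> V=0 FIRE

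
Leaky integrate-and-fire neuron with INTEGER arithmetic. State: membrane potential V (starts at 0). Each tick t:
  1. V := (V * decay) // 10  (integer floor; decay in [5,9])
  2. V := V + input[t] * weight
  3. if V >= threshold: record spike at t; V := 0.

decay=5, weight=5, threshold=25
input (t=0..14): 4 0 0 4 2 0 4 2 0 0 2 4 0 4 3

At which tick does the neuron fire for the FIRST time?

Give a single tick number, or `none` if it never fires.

Answer: 6

Derivation:
t=0: input=4 -> V=20
t=1: input=0 -> V=10
t=2: input=0 -> V=5
t=3: input=4 -> V=22
t=4: input=2 -> V=21
t=5: input=0 -> V=10
t=6: input=4 -> V=0 FIRE
t=7: input=2 -> V=10
t=8: input=0 -> V=5
t=9: input=0 -> V=2
t=10: input=2 -> V=11
t=11: input=4 -> V=0 FIRE
t=12: input=0 -> V=0
t=13: input=4 -> V=20
t=14: input=3 -> V=0 FIRE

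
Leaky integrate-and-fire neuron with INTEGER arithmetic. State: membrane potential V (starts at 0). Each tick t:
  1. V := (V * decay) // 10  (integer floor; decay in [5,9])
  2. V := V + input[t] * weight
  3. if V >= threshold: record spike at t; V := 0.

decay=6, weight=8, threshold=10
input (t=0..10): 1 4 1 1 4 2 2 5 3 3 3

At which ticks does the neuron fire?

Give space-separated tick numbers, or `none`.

t=0: input=1 -> V=8
t=1: input=4 -> V=0 FIRE
t=2: input=1 -> V=8
t=3: input=1 -> V=0 FIRE
t=4: input=4 -> V=0 FIRE
t=5: input=2 -> V=0 FIRE
t=6: input=2 -> V=0 FIRE
t=7: input=5 -> V=0 FIRE
t=8: input=3 -> V=0 FIRE
t=9: input=3 -> V=0 FIRE
t=10: input=3 -> V=0 FIRE

Answer: 1 3 4 5 6 7 8 9 10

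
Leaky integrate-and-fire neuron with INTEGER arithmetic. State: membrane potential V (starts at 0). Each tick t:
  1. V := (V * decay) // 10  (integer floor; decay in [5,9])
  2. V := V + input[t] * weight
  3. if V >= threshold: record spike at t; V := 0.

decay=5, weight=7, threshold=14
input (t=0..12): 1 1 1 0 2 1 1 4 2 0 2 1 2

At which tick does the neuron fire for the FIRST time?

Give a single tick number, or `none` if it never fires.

Answer: 4

Derivation:
t=0: input=1 -> V=7
t=1: input=1 -> V=10
t=2: input=1 -> V=12
t=3: input=0 -> V=6
t=4: input=2 -> V=0 FIRE
t=5: input=1 -> V=7
t=6: input=1 -> V=10
t=7: input=4 -> V=0 FIRE
t=8: input=2 -> V=0 FIRE
t=9: input=0 -> V=0
t=10: input=2 -> V=0 FIRE
t=11: input=1 -> V=7
t=12: input=2 -> V=0 FIRE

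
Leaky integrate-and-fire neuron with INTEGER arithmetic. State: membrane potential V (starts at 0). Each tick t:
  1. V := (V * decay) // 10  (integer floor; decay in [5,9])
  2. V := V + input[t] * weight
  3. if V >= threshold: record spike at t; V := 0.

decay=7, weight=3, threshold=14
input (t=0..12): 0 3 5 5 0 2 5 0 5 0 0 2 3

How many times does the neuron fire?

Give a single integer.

Answer: 4

Derivation:
t=0: input=0 -> V=0
t=1: input=3 -> V=9
t=2: input=5 -> V=0 FIRE
t=3: input=5 -> V=0 FIRE
t=4: input=0 -> V=0
t=5: input=2 -> V=6
t=6: input=5 -> V=0 FIRE
t=7: input=0 -> V=0
t=8: input=5 -> V=0 FIRE
t=9: input=0 -> V=0
t=10: input=0 -> V=0
t=11: input=2 -> V=6
t=12: input=3 -> V=13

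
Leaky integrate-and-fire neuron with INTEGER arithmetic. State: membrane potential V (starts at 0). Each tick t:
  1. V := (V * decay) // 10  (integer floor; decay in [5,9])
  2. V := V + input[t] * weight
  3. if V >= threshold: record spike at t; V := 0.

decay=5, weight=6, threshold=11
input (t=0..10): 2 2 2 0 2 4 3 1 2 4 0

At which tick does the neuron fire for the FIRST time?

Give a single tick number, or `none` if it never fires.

Answer: 0

Derivation:
t=0: input=2 -> V=0 FIRE
t=1: input=2 -> V=0 FIRE
t=2: input=2 -> V=0 FIRE
t=3: input=0 -> V=0
t=4: input=2 -> V=0 FIRE
t=5: input=4 -> V=0 FIRE
t=6: input=3 -> V=0 FIRE
t=7: input=1 -> V=6
t=8: input=2 -> V=0 FIRE
t=9: input=4 -> V=0 FIRE
t=10: input=0 -> V=0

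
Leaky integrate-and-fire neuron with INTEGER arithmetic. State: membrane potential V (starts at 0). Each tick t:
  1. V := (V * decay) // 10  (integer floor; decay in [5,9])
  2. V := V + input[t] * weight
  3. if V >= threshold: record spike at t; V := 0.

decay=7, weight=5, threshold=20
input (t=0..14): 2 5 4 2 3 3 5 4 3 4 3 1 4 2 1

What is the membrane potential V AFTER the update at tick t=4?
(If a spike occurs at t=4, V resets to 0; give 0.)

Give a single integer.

t=0: input=2 -> V=10
t=1: input=5 -> V=0 FIRE
t=2: input=4 -> V=0 FIRE
t=3: input=2 -> V=10
t=4: input=3 -> V=0 FIRE
t=5: input=3 -> V=15
t=6: input=5 -> V=0 FIRE
t=7: input=4 -> V=0 FIRE
t=8: input=3 -> V=15
t=9: input=4 -> V=0 FIRE
t=10: input=3 -> V=15
t=11: input=1 -> V=15
t=12: input=4 -> V=0 FIRE
t=13: input=2 -> V=10
t=14: input=1 -> V=12

Answer: 0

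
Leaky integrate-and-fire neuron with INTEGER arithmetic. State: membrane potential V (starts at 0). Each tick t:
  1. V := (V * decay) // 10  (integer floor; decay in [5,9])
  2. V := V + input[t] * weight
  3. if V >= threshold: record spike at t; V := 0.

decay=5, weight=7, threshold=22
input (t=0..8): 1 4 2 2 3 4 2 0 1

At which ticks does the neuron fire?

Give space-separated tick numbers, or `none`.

t=0: input=1 -> V=7
t=1: input=4 -> V=0 FIRE
t=2: input=2 -> V=14
t=3: input=2 -> V=21
t=4: input=3 -> V=0 FIRE
t=5: input=4 -> V=0 FIRE
t=6: input=2 -> V=14
t=7: input=0 -> V=7
t=8: input=1 -> V=10

Answer: 1 4 5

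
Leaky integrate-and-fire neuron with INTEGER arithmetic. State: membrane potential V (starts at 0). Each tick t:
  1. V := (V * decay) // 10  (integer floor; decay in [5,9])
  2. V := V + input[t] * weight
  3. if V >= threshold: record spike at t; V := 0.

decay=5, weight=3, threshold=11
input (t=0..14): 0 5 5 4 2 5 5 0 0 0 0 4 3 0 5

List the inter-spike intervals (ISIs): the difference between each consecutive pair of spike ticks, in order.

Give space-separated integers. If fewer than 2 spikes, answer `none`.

t=0: input=0 -> V=0
t=1: input=5 -> V=0 FIRE
t=2: input=5 -> V=0 FIRE
t=3: input=4 -> V=0 FIRE
t=4: input=2 -> V=6
t=5: input=5 -> V=0 FIRE
t=6: input=5 -> V=0 FIRE
t=7: input=0 -> V=0
t=8: input=0 -> V=0
t=9: input=0 -> V=0
t=10: input=0 -> V=0
t=11: input=4 -> V=0 FIRE
t=12: input=3 -> V=9
t=13: input=0 -> V=4
t=14: input=5 -> V=0 FIRE

Answer: 1 1 2 1 5 3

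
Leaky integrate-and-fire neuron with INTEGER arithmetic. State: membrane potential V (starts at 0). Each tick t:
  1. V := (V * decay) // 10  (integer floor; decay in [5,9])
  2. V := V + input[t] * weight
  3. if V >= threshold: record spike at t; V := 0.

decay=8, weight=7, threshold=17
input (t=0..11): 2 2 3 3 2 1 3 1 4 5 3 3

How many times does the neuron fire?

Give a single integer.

Answer: 9

Derivation:
t=0: input=2 -> V=14
t=1: input=2 -> V=0 FIRE
t=2: input=3 -> V=0 FIRE
t=3: input=3 -> V=0 FIRE
t=4: input=2 -> V=14
t=5: input=1 -> V=0 FIRE
t=6: input=3 -> V=0 FIRE
t=7: input=1 -> V=7
t=8: input=4 -> V=0 FIRE
t=9: input=5 -> V=0 FIRE
t=10: input=3 -> V=0 FIRE
t=11: input=3 -> V=0 FIRE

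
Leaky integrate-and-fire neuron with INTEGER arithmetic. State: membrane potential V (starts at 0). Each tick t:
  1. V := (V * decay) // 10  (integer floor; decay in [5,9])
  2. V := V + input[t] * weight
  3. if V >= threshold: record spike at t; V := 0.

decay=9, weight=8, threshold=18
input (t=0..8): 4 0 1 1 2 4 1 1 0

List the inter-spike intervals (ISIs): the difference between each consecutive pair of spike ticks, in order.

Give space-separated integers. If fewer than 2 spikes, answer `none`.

t=0: input=4 -> V=0 FIRE
t=1: input=0 -> V=0
t=2: input=1 -> V=8
t=3: input=1 -> V=15
t=4: input=2 -> V=0 FIRE
t=5: input=4 -> V=0 FIRE
t=6: input=1 -> V=8
t=7: input=1 -> V=15
t=8: input=0 -> V=13

Answer: 4 1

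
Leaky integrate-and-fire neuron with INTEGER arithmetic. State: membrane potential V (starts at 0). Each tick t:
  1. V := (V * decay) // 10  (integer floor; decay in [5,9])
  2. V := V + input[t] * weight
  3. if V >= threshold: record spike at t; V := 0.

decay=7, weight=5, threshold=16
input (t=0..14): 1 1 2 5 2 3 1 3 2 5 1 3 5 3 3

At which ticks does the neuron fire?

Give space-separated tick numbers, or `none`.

Answer: 3 5 7 9 11 12 14

Derivation:
t=0: input=1 -> V=5
t=1: input=1 -> V=8
t=2: input=2 -> V=15
t=3: input=5 -> V=0 FIRE
t=4: input=2 -> V=10
t=5: input=3 -> V=0 FIRE
t=6: input=1 -> V=5
t=7: input=3 -> V=0 FIRE
t=8: input=2 -> V=10
t=9: input=5 -> V=0 FIRE
t=10: input=1 -> V=5
t=11: input=3 -> V=0 FIRE
t=12: input=5 -> V=0 FIRE
t=13: input=3 -> V=15
t=14: input=3 -> V=0 FIRE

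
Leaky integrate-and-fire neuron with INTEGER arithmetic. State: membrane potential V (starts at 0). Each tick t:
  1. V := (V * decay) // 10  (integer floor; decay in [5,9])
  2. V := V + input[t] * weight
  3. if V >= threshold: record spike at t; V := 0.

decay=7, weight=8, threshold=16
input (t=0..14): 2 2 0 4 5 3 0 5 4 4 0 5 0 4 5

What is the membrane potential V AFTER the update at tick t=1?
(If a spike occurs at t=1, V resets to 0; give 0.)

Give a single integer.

Answer: 0

Derivation:
t=0: input=2 -> V=0 FIRE
t=1: input=2 -> V=0 FIRE
t=2: input=0 -> V=0
t=3: input=4 -> V=0 FIRE
t=4: input=5 -> V=0 FIRE
t=5: input=3 -> V=0 FIRE
t=6: input=0 -> V=0
t=7: input=5 -> V=0 FIRE
t=8: input=4 -> V=0 FIRE
t=9: input=4 -> V=0 FIRE
t=10: input=0 -> V=0
t=11: input=5 -> V=0 FIRE
t=12: input=0 -> V=0
t=13: input=4 -> V=0 FIRE
t=14: input=5 -> V=0 FIRE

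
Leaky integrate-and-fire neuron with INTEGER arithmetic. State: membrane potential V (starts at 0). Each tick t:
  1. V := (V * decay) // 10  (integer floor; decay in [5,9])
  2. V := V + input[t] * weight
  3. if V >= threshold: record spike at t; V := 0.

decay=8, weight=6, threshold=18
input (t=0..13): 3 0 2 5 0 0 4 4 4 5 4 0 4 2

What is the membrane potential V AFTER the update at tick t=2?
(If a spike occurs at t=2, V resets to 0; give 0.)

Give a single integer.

t=0: input=3 -> V=0 FIRE
t=1: input=0 -> V=0
t=2: input=2 -> V=12
t=3: input=5 -> V=0 FIRE
t=4: input=0 -> V=0
t=5: input=0 -> V=0
t=6: input=4 -> V=0 FIRE
t=7: input=4 -> V=0 FIRE
t=8: input=4 -> V=0 FIRE
t=9: input=5 -> V=0 FIRE
t=10: input=4 -> V=0 FIRE
t=11: input=0 -> V=0
t=12: input=4 -> V=0 FIRE
t=13: input=2 -> V=12

Answer: 12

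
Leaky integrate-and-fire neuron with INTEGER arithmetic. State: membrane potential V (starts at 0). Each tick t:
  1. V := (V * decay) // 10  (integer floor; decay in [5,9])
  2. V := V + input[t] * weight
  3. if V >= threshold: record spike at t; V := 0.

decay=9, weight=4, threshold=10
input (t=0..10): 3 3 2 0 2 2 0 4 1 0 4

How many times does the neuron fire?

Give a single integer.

Answer: 5

Derivation:
t=0: input=3 -> V=0 FIRE
t=1: input=3 -> V=0 FIRE
t=2: input=2 -> V=8
t=3: input=0 -> V=7
t=4: input=2 -> V=0 FIRE
t=5: input=2 -> V=8
t=6: input=0 -> V=7
t=7: input=4 -> V=0 FIRE
t=8: input=1 -> V=4
t=9: input=0 -> V=3
t=10: input=4 -> V=0 FIRE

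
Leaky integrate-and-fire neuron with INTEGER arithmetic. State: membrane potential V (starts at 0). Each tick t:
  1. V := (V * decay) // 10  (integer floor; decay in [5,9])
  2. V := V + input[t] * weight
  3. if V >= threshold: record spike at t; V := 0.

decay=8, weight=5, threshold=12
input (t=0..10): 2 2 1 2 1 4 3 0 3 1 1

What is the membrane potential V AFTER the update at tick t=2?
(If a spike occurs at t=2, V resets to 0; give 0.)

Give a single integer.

t=0: input=2 -> V=10
t=1: input=2 -> V=0 FIRE
t=2: input=1 -> V=5
t=3: input=2 -> V=0 FIRE
t=4: input=1 -> V=5
t=5: input=4 -> V=0 FIRE
t=6: input=3 -> V=0 FIRE
t=7: input=0 -> V=0
t=8: input=3 -> V=0 FIRE
t=9: input=1 -> V=5
t=10: input=1 -> V=9

Answer: 5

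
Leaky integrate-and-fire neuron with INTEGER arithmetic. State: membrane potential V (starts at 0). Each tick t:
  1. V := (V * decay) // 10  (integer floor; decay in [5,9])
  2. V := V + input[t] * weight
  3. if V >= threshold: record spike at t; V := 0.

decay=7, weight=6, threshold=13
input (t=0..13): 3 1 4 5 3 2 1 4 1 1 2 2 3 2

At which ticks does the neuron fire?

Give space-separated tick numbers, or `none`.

t=0: input=3 -> V=0 FIRE
t=1: input=1 -> V=6
t=2: input=4 -> V=0 FIRE
t=3: input=5 -> V=0 FIRE
t=4: input=3 -> V=0 FIRE
t=5: input=2 -> V=12
t=6: input=1 -> V=0 FIRE
t=7: input=4 -> V=0 FIRE
t=8: input=1 -> V=6
t=9: input=1 -> V=10
t=10: input=2 -> V=0 FIRE
t=11: input=2 -> V=12
t=12: input=3 -> V=0 FIRE
t=13: input=2 -> V=12

Answer: 0 2 3 4 6 7 10 12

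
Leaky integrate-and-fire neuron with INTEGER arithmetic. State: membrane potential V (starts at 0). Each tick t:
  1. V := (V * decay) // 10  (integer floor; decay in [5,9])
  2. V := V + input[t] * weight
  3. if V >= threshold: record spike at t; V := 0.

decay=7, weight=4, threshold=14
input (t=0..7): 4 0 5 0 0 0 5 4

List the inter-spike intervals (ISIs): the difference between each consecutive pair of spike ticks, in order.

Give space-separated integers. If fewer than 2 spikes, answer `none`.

t=0: input=4 -> V=0 FIRE
t=1: input=0 -> V=0
t=2: input=5 -> V=0 FIRE
t=3: input=0 -> V=0
t=4: input=0 -> V=0
t=5: input=0 -> V=0
t=6: input=5 -> V=0 FIRE
t=7: input=4 -> V=0 FIRE

Answer: 2 4 1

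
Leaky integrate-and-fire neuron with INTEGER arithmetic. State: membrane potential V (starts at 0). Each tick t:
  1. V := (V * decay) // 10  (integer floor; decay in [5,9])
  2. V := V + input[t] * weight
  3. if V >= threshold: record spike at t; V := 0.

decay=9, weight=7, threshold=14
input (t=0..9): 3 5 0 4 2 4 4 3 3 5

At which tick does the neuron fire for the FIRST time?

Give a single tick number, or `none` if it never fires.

Answer: 0

Derivation:
t=0: input=3 -> V=0 FIRE
t=1: input=5 -> V=0 FIRE
t=2: input=0 -> V=0
t=3: input=4 -> V=0 FIRE
t=4: input=2 -> V=0 FIRE
t=5: input=4 -> V=0 FIRE
t=6: input=4 -> V=0 FIRE
t=7: input=3 -> V=0 FIRE
t=8: input=3 -> V=0 FIRE
t=9: input=5 -> V=0 FIRE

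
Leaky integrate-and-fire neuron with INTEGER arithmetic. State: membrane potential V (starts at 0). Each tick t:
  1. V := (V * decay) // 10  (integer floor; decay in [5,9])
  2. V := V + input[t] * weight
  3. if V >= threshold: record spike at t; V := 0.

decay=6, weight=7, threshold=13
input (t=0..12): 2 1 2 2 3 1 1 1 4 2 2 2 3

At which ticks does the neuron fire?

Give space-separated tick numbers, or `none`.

t=0: input=2 -> V=0 FIRE
t=1: input=1 -> V=7
t=2: input=2 -> V=0 FIRE
t=3: input=2 -> V=0 FIRE
t=4: input=3 -> V=0 FIRE
t=5: input=1 -> V=7
t=6: input=1 -> V=11
t=7: input=1 -> V=0 FIRE
t=8: input=4 -> V=0 FIRE
t=9: input=2 -> V=0 FIRE
t=10: input=2 -> V=0 FIRE
t=11: input=2 -> V=0 FIRE
t=12: input=3 -> V=0 FIRE

Answer: 0 2 3 4 7 8 9 10 11 12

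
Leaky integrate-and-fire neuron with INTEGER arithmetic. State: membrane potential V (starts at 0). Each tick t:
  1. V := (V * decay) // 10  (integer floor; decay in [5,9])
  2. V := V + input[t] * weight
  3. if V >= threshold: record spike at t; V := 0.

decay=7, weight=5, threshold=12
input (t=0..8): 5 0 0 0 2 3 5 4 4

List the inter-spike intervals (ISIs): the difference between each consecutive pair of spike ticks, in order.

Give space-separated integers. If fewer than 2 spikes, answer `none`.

t=0: input=5 -> V=0 FIRE
t=1: input=0 -> V=0
t=2: input=0 -> V=0
t=3: input=0 -> V=0
t=4: input=2 -> V=10
t=5: input=3 -> V=0 FIRE
t=6: input=5 -> V=0 FIRE
t=7: input=4 -> V=0 FIRE
t=8: input=4 -> V=0 FIRE

Answer: 5 1 1 1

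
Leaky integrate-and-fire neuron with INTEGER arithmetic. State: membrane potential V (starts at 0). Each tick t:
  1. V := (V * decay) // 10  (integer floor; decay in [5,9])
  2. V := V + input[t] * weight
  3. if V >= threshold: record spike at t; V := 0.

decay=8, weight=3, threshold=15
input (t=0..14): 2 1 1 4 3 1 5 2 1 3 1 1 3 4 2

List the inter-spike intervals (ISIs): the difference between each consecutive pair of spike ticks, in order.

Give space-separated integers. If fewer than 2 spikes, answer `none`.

Answer: 3 6 2

Derivation:
t=0: input=2 -> V=6
t=1: input=1 -> V=7
t=2: input=1 -> V=8
t=3: input=4 -> V=0 FIRE
t=4: input=3 -> V=9
t=5: input=1 -> V=10
t=6: input=5 -> V=0 FIRE
t=7: input=2 -> V=6
t=8: input=1 -> V=7
t=9: input=3 -> V=14
t=10: input=1 -> V=14
t=11: input=1 -> V=14
t=12: input=3 -> V=0 FIRE
t=13: input=4 -> V=12
t=14: input=2 -> V=0 FIRE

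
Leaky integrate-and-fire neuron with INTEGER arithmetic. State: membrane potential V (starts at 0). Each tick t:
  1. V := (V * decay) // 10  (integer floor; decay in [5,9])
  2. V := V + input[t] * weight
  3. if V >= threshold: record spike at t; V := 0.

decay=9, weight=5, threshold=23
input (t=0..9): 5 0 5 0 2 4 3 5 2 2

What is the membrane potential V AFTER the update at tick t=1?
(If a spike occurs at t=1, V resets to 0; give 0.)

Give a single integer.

t=0: input=5 -> V=0 FIRE
t=1: input=0 -> V=0
t=2: input=5 -> V=0 FIRE
t=3: input=0 -> V=0
t=4: input=2 -> V=10
t=5: input=4 -> V=0 FIRE
t=6: input=3 -> V=15
t=7: input=5 -> V=0 FIRE
t=8: input=2 -> V=10
t=9: input=2 -> V=19

Answer: 0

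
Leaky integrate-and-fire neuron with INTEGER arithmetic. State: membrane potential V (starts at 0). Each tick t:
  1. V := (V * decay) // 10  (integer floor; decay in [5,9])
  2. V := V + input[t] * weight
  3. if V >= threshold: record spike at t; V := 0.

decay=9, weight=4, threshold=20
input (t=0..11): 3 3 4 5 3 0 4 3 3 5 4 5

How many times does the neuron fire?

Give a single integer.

Answer: 6

Derivation:
t=0: input=3 -> V=12
t=1: input=3 -> V=0 FIRE
t=2: input=4 -> V=16
t=3: input=5 -> V=0 FIRE
t=4: input=3 -> V=12
t=5: input=0 -> V=10
t=6: input=4 -> V=0 FIRE
t=7: input=3 -> V=12
t=8: input=3 -> V=0 FIRE
t=9: input=5 -> V=0 FIRE
t=10: input=4 -> V=16
t=11: input=5 -> V=0 FIRE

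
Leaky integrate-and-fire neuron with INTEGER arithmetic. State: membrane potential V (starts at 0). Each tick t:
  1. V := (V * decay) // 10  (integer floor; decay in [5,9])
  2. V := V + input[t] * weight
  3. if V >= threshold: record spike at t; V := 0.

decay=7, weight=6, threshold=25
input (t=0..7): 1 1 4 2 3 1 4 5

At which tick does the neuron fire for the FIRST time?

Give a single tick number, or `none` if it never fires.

t=0: input=1 -> V=6
t=1: input=1 -> V=10
t=2: input=4 -> V=0 FIRE
t=3: input=2 -> V=12
t=4: input=3 -> V=0 FIRE
t=5: input=1 -> V=6
t=6: input=4 -> V=0 FIRE
t=7: input=5 -> V=0 FIRE

Answer: 2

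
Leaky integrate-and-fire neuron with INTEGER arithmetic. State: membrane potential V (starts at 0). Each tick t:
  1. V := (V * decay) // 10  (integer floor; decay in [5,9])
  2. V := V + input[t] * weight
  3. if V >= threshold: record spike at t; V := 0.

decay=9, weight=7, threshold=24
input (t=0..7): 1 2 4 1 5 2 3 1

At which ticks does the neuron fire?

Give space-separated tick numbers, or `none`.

Answer: 2 4 6

Derivation:
t=0: input=1 -> V=7
t=1: input=2 -> V=20
t=2: input=4 -> V=0 FIRE
t=3: input=1 -> V=7
t=4: input=5 -> V=0 FIRE
t=5: input=2 -> V=14
t=6: input=3 -> V=0 FIRE
t=7: input=1 -> V=7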